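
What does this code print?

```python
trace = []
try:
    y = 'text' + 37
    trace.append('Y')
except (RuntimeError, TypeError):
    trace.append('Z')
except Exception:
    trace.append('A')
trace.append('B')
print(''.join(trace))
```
ZB

TypeError matches tuple containing it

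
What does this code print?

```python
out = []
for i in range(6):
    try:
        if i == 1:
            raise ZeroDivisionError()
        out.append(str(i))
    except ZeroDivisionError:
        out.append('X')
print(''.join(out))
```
0X2345

Exception on i=1 caught, loop continues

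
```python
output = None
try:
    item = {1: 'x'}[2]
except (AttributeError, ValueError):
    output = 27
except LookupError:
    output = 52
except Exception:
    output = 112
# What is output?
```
52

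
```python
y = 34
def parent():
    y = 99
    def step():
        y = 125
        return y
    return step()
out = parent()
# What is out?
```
125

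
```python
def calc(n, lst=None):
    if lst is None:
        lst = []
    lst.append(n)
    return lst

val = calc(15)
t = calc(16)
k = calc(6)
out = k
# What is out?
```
[6]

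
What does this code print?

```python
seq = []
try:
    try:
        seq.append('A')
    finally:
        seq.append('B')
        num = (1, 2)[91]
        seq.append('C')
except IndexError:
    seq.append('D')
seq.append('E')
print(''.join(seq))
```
ABDE

Exception in inner finally caught by outer except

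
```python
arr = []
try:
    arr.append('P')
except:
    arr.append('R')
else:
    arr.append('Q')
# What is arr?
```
['P', 'Q']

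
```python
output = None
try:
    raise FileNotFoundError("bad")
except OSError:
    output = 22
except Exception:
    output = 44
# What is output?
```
22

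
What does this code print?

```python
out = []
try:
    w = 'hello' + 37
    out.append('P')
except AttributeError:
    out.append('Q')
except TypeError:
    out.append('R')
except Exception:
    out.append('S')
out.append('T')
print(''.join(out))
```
RT

TypeError matches before generic Exception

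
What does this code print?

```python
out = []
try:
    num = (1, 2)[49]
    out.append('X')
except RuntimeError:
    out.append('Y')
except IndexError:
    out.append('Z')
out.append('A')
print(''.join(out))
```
ZA

IndexError is caught by its specific handler, not RuntimeError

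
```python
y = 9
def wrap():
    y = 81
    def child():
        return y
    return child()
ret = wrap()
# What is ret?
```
81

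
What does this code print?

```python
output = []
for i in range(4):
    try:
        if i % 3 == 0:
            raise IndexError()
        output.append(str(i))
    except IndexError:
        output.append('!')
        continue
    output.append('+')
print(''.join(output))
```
!1+2+!

continue in except skips rest of loop body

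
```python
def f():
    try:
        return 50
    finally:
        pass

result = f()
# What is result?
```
50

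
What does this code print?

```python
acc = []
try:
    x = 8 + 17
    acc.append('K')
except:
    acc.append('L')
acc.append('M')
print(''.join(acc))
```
KM

No exception, try block completes normally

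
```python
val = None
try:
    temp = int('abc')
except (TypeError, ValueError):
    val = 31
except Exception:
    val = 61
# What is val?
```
31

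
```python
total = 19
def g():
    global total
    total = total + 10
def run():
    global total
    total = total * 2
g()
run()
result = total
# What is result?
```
58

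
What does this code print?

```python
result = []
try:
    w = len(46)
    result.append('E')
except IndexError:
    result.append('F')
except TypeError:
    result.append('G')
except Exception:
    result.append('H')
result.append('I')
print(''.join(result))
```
GI

TypeError matches before generic Exception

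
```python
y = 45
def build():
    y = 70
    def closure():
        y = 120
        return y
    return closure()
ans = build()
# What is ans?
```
120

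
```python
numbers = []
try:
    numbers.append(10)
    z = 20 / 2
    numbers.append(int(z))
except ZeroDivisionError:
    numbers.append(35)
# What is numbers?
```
[10, 10]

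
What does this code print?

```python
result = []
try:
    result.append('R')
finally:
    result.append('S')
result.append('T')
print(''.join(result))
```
RST

try/finally without except, no exception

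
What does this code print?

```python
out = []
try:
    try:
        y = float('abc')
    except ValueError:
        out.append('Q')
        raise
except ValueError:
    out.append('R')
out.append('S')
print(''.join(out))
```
QRS

raise without argument re-raises current exception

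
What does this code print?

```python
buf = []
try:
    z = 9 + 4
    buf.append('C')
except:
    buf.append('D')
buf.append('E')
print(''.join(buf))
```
CE

No exception, try block completes normally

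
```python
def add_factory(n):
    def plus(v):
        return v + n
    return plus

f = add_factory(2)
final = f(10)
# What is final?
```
12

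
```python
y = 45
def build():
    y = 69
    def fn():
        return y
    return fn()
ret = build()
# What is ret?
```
69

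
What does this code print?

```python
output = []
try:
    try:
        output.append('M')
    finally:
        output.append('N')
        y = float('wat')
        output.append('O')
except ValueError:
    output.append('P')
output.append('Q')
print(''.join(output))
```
MNPQ

Exception in inner finally caught by outer except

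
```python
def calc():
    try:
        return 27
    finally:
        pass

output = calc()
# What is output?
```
27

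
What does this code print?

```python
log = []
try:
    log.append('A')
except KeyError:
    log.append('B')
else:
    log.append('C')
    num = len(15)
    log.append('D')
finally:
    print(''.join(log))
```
AC

Try succeeds, else appends 'C', TypeError in else is uncaught, finally prints before exception propagates ('D' never appended)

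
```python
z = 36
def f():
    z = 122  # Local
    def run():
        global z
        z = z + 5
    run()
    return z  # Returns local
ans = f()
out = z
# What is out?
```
41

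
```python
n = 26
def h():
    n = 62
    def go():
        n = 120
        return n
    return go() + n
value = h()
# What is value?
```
182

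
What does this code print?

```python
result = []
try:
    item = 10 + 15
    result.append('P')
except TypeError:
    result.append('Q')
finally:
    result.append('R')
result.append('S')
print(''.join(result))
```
PRS

finally runs after normal execution too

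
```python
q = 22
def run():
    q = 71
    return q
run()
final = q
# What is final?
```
22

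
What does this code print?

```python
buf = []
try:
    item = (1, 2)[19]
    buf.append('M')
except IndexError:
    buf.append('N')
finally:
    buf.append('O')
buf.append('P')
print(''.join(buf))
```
NOP

finally always runs, even after exception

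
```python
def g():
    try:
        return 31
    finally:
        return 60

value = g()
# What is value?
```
60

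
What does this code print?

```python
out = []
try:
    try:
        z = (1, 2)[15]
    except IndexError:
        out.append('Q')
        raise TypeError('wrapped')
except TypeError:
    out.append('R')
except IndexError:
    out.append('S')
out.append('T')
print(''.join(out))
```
QRT

TypeError raised and caught, original IndexError not re-raised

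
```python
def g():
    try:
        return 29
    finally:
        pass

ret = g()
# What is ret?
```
29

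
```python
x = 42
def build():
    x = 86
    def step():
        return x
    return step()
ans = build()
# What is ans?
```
86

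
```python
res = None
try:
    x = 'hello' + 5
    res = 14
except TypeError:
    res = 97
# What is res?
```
97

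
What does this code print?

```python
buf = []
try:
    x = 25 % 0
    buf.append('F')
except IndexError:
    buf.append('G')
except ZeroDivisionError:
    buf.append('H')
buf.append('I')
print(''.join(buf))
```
HI

ZeroDivisionError is caught by its specific handler, not IndexError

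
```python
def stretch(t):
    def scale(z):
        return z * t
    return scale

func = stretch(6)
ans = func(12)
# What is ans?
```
72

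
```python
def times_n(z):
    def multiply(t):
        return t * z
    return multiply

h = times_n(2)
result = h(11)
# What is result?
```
22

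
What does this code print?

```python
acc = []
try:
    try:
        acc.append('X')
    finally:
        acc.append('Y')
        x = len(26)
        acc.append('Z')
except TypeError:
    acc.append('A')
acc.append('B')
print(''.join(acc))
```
XYAB

Exception in inner finally caught by outer except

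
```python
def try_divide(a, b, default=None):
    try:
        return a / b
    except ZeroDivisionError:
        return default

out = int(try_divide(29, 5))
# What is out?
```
5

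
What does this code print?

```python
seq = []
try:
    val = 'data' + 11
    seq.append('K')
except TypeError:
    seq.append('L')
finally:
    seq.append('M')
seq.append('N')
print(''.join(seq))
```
LMN

finally always runs, even after exception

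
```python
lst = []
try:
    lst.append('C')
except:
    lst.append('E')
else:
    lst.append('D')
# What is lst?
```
['C', 'D']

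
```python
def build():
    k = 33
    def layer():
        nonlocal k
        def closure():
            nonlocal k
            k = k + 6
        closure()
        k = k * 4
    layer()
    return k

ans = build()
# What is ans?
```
156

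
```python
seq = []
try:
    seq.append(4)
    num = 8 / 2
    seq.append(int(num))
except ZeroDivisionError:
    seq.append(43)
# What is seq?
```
[4, 4]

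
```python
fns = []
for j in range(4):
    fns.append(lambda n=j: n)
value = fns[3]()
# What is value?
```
3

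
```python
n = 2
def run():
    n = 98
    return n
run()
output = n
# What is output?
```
2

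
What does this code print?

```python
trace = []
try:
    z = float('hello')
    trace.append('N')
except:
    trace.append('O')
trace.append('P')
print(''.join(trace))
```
OP

Exception raised in try, caught by bare except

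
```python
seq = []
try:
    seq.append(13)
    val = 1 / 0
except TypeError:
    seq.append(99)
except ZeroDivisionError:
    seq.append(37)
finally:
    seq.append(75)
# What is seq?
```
[13, 37, 75]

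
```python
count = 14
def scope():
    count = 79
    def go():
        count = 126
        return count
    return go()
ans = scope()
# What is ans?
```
126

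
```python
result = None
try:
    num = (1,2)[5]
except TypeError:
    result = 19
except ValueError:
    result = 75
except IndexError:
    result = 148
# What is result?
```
148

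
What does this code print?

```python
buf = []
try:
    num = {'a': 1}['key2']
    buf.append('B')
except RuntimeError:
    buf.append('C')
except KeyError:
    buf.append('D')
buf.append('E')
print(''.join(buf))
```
DE

KeyError is caught by its specific handler, not RuntimeError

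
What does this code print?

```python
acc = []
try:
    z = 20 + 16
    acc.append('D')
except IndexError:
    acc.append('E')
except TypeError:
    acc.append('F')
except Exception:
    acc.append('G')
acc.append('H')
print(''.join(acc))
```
DH

No exception, try block completes normally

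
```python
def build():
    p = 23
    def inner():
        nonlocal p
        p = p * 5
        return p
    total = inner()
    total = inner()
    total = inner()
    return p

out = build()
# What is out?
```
2875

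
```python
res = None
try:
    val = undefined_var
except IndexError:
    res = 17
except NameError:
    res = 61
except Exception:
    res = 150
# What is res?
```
61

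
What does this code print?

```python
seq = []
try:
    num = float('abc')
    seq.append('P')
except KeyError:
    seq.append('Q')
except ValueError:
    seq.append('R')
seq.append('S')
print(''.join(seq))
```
RS

ValueError is caught by its specific handler, not KeyError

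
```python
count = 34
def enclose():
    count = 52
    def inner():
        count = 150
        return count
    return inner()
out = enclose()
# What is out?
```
150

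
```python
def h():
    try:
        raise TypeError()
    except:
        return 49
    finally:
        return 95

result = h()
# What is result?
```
95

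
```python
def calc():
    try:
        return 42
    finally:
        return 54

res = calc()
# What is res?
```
54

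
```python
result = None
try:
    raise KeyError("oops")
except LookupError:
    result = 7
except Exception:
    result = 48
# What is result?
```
7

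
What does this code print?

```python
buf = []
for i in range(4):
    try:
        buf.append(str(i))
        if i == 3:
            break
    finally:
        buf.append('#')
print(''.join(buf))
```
0#1#2#3#

finally runs even when breaking out of loop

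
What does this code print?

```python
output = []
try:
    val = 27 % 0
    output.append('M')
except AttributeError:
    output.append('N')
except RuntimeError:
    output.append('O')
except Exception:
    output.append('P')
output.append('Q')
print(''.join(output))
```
PQ

ZeroDivisionError not specifically caught, falls to Exception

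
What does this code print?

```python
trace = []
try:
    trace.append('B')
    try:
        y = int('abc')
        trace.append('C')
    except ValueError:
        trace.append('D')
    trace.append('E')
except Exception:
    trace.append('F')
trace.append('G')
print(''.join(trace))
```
BDEG

Inner exception caught by inner handler, outer continues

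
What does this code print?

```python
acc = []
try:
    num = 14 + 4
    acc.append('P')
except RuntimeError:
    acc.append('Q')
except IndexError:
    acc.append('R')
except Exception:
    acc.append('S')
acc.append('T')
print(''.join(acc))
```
PT

No exception, try block completes normally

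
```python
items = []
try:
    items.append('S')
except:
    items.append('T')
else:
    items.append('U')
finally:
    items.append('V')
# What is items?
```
['S', 'U', 'V']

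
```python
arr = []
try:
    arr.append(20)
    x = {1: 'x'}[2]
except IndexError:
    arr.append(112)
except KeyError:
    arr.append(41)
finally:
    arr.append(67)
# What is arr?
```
[20, 41, 67]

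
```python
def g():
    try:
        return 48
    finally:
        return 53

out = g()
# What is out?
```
53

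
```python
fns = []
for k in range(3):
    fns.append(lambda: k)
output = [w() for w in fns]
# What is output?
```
[2, 2, 2]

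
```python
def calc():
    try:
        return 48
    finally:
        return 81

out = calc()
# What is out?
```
81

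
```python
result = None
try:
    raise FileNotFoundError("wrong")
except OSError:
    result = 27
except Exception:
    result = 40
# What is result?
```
27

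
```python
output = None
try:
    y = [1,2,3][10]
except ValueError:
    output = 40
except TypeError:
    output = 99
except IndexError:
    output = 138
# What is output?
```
138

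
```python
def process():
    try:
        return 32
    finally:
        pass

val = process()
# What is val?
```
32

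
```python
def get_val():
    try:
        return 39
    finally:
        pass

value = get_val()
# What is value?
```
39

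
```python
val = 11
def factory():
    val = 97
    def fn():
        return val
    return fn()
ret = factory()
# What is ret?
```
97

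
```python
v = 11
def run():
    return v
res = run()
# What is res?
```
11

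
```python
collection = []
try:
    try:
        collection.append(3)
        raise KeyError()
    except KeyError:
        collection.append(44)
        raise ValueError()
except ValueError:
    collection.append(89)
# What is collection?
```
[3, 44, 89]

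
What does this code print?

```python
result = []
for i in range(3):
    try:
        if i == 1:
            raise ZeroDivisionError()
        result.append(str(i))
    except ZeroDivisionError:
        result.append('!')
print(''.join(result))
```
0!2

Exception on i=1 caught, loop continues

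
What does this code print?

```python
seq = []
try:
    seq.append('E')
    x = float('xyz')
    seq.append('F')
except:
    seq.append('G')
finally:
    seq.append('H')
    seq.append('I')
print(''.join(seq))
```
EGHI

Code before exception runs, then except, then all of finally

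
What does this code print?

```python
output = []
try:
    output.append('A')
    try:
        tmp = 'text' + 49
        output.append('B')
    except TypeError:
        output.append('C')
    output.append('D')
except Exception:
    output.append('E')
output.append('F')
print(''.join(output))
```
ACDF

Inner exception caught by inner handler, outer continues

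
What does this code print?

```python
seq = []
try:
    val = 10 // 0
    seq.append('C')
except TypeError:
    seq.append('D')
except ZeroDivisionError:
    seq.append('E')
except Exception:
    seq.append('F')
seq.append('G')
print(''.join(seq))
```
EG

ZeroDivisionError matches before generic Exception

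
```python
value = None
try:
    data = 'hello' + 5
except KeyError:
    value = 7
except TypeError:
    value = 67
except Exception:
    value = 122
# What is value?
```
67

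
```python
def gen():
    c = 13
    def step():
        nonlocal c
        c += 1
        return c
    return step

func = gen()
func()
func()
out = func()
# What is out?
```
16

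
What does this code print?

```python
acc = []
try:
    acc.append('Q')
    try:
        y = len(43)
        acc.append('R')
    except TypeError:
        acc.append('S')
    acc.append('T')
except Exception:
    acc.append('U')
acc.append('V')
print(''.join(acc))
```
QSTV

Inner exception caught by inner handler, outer continues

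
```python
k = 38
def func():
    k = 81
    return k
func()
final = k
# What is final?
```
38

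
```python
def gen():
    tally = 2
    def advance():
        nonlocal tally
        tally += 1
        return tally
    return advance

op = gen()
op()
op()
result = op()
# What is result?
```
5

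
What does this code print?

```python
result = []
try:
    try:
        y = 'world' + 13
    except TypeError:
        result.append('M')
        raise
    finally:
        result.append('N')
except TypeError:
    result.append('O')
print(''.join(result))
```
MNO

finally runs before re-raised exception propagates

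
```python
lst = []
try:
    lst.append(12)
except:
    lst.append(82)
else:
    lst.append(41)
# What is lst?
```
[12, 41]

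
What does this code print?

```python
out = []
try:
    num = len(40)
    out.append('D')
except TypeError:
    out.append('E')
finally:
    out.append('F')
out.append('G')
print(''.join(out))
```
EFG

finally always runs, even after exception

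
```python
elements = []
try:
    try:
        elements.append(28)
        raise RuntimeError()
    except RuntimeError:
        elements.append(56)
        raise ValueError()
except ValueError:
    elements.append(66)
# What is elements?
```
[28, 56, 66]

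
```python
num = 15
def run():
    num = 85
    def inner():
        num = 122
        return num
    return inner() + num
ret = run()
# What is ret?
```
207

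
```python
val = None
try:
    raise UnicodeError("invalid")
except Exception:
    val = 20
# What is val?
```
20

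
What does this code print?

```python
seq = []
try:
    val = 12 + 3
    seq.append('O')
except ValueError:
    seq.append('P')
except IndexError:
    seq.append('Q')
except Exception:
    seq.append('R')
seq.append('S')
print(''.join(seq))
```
OS

No exception, try block completes normally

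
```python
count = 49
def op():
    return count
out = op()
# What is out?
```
49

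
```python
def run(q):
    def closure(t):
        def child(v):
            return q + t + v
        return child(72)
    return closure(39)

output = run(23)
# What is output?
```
134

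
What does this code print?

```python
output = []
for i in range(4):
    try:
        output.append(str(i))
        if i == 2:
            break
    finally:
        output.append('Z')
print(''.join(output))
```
0Z1Z2Z

finally runs even when breaking out of loop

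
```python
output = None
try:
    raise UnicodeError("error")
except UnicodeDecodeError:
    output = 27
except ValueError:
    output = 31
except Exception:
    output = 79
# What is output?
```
31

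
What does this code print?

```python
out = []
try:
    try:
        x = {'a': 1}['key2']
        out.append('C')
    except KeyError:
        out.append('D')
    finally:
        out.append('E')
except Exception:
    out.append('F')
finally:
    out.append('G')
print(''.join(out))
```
DEG

Both finally blocks run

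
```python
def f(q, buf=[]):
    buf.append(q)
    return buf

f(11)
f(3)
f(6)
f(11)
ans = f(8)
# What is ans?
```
[11, 3, 6, 11, 8]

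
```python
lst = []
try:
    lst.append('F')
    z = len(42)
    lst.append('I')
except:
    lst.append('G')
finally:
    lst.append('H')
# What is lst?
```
['F', 'G', 'H']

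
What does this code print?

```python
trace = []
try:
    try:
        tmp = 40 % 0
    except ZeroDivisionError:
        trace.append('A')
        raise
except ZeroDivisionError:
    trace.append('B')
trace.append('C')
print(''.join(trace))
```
ABC

raise without argument re-raises current exception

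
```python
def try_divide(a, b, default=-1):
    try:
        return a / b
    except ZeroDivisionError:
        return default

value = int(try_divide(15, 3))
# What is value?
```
5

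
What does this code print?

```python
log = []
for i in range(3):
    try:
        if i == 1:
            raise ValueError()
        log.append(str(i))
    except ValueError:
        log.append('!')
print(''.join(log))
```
0!2

Exception on i=1 caught, loop continues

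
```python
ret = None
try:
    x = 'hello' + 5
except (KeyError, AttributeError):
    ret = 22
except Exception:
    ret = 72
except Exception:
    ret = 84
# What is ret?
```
72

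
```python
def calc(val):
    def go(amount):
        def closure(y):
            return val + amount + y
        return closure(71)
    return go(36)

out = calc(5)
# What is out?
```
112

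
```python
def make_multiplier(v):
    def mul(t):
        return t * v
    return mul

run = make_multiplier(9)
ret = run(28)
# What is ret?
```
252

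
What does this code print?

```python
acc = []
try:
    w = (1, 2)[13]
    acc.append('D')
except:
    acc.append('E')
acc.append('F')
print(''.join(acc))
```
EF

Exception raised in try, caught by bare except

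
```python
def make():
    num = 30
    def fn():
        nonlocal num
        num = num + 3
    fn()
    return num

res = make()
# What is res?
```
33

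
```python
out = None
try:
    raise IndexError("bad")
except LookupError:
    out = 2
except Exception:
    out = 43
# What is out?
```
2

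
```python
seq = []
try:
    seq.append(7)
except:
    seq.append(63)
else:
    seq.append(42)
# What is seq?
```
[7, 42]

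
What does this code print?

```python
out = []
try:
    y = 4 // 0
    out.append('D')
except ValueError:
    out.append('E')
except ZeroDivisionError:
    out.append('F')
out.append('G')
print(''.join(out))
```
FG

ZeroDivisionError is caught by its specific handler, not ValueError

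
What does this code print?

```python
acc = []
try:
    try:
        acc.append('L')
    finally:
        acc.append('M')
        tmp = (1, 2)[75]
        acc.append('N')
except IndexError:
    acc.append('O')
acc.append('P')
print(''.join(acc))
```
LMOP

Exception in inner finally caught by outer except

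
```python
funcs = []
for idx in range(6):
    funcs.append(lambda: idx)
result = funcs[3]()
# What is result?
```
5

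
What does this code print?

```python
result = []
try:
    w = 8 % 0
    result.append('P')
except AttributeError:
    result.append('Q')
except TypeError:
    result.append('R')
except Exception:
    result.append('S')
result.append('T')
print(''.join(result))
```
ST

ZeroDivisionError not specifically caught, falls to Exception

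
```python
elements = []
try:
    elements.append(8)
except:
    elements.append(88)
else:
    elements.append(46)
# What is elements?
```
[8, 46]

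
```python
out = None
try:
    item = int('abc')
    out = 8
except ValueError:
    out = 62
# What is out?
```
62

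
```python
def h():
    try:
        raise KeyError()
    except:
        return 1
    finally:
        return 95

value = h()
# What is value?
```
95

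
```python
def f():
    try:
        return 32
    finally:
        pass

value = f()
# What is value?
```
32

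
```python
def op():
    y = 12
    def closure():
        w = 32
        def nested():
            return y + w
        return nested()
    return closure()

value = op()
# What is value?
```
44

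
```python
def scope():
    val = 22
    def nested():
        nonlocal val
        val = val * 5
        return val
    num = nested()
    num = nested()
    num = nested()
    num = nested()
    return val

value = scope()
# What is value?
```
13750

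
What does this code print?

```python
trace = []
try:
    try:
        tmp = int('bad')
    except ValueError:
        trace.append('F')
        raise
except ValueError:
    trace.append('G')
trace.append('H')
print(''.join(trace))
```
FGH

raise without argument re-raises current exception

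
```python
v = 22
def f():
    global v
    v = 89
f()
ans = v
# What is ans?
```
89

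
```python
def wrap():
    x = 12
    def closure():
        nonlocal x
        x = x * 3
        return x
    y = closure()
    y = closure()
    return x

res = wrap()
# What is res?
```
108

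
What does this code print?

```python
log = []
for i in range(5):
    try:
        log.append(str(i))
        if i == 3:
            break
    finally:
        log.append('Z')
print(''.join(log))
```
0Z1Z2Z3Z

finally runs even when breaking out of loop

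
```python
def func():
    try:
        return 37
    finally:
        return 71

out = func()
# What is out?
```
71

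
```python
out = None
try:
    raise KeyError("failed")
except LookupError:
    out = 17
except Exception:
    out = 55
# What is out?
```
17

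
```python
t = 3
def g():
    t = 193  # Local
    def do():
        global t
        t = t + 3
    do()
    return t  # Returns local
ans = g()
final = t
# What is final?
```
6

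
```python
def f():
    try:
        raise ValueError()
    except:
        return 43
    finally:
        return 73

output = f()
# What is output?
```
73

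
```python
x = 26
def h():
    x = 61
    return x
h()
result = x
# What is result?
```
26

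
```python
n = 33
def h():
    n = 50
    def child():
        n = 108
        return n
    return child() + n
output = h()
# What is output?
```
158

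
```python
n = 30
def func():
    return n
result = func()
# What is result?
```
30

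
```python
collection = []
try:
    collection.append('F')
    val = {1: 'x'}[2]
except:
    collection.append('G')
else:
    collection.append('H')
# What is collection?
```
['F', 'G']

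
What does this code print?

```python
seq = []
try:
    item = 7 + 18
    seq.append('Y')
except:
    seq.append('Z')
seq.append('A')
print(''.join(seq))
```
YA

No exception, try block completes normally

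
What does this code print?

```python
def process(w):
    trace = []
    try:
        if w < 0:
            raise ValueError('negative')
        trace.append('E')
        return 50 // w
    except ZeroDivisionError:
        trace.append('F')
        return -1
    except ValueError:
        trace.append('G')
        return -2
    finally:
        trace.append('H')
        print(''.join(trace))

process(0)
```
EFH

w=0 causes ZeroDivisionError, caught, finally prints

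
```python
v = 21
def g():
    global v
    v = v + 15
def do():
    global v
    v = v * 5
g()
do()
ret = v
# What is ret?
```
180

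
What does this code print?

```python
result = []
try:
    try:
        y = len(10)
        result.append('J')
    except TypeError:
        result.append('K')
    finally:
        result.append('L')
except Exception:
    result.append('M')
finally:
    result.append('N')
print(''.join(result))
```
KLN

Both finally blocks run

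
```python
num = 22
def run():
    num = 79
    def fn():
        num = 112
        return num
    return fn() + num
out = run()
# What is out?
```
191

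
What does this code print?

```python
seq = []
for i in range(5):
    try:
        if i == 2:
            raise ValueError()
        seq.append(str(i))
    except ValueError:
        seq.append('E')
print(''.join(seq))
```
01E34

Exception on i=2 caught, loop continues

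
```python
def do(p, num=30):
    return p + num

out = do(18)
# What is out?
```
48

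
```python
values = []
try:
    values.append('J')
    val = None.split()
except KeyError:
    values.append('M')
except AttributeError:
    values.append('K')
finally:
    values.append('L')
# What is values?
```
['J', 'K', 'L']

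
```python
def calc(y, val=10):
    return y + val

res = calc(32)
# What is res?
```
42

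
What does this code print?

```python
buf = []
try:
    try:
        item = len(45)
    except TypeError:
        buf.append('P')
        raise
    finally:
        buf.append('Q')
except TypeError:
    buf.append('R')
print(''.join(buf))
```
PQR

finally runs before re-raised exception propagates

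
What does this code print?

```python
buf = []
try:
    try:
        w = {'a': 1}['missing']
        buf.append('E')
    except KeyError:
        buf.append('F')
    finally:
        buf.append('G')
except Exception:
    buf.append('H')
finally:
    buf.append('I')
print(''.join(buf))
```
FGI

Both finally blocks run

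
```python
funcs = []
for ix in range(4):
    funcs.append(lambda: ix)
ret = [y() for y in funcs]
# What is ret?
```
[3, 3, 3, 3]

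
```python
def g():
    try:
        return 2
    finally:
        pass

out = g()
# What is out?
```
2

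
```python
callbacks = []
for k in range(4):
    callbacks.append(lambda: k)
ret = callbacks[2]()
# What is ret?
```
3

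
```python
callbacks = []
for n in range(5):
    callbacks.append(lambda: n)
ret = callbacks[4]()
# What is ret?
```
4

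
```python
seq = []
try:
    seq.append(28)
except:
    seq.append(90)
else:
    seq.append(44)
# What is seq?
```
[28, 44]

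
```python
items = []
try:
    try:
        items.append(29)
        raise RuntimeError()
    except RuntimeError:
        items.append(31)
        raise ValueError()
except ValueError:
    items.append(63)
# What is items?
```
[29, 31, 63]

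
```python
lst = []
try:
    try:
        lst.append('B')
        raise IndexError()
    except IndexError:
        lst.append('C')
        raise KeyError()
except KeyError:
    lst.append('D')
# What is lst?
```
['B', 'C', 'D']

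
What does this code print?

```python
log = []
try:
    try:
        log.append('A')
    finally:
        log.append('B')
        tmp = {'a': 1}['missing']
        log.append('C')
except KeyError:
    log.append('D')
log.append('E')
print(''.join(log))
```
ABDE

Exception in inner finally caught by outer except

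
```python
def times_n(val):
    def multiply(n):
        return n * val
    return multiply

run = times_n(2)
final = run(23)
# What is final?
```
46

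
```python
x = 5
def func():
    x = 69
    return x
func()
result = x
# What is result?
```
5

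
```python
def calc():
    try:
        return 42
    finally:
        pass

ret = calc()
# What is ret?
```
42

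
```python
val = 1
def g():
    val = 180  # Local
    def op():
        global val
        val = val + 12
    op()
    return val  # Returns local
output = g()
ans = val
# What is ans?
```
13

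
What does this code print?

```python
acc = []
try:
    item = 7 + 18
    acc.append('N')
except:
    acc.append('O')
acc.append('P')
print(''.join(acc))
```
NP

No exception, try block completes normally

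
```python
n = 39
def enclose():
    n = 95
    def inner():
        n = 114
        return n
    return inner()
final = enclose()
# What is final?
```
114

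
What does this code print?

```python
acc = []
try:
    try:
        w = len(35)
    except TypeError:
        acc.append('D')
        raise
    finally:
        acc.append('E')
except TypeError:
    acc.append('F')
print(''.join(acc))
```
DEF

finally runs before re-raised exception propagates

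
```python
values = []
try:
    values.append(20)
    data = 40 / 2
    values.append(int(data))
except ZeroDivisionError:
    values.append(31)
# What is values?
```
[20, 20]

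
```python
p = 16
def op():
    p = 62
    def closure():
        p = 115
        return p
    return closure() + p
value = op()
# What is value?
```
177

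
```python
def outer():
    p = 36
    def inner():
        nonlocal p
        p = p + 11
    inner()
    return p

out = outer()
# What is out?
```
47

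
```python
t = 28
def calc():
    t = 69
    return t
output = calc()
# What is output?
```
69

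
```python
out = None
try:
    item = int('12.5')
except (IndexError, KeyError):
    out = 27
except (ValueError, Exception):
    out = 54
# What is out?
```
54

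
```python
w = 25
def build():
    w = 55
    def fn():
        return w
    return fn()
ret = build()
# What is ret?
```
55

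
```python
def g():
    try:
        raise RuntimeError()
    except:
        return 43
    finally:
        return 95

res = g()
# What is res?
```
95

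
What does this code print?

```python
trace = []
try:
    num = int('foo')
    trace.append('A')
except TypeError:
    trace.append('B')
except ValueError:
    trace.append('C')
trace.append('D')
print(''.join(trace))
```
CD

ValueError is caught by its specific handler, not TypeError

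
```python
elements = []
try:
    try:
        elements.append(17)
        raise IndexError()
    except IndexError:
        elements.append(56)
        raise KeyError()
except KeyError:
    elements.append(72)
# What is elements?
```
[17, 56, 72]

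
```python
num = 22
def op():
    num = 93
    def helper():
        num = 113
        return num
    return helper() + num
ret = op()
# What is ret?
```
206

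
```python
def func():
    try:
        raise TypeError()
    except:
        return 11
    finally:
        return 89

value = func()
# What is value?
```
89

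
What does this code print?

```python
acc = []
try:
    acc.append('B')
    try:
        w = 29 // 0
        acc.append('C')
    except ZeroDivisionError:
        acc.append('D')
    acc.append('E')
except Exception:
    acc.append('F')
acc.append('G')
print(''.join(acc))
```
BDEG

Inner exception caught by inner handler, outer continues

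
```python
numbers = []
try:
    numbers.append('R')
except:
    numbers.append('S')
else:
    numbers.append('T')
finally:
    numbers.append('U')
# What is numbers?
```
['R', 'T', 'U']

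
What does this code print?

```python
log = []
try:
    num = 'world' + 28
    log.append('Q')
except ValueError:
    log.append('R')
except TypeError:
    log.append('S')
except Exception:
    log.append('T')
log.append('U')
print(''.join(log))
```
SU

TypeError matches before generic Exception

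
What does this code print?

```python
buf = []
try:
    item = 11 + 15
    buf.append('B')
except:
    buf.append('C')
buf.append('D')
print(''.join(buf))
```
BD

No exception, try block completes normally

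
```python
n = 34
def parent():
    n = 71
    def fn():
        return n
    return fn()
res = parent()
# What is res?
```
71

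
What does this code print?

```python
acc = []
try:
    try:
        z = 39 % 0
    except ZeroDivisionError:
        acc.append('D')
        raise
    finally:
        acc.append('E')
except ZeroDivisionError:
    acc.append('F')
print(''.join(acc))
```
DEF

finally runs before re-raised exception propagates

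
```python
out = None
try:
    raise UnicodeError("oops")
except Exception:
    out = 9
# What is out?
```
9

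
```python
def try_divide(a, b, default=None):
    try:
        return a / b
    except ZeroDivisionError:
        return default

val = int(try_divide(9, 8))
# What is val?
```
1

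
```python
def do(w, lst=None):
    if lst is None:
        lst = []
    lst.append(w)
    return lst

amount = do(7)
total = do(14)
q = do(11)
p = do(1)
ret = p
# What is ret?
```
[1]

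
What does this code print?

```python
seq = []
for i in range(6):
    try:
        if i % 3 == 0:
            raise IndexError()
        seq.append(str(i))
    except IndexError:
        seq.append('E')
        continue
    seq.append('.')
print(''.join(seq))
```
E1.2.E4.5.

continue in except skips rest of loop body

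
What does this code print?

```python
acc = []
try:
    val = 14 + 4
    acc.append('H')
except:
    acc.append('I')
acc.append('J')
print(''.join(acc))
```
HJ

No exception, try block completes normally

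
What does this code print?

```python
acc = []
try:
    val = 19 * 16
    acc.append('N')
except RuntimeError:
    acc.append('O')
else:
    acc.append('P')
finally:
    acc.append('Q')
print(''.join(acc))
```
NPQ

else runs before finally when no exception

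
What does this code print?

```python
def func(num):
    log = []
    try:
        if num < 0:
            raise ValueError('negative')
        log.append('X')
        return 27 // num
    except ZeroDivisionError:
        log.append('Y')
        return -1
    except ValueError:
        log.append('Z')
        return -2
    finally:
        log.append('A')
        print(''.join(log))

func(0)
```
XYA

num=0 causes ZeroDivisionError, caught, finally prints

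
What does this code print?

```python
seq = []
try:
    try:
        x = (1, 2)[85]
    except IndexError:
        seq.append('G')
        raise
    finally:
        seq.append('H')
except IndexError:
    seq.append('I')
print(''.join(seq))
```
GHI

finally runs before re-raised exception propagates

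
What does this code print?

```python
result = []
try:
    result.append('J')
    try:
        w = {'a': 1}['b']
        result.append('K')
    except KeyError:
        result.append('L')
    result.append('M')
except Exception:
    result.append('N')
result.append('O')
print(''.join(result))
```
JLMO

Inner exception caught by inner handler, outer continues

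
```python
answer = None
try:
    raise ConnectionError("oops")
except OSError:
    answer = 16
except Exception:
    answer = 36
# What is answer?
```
16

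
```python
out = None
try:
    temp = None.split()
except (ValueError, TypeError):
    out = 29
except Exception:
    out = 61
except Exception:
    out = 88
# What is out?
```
61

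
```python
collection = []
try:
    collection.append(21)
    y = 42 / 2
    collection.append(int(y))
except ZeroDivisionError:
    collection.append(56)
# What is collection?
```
[21, 21]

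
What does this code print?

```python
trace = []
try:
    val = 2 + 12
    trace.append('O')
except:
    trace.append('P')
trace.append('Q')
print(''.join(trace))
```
OQ

No exception, try block completes normally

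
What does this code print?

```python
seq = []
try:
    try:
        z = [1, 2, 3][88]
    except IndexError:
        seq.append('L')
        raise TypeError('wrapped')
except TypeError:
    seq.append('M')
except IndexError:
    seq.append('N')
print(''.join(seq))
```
LM

New TypeError raised, caught by outer TypeError handler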